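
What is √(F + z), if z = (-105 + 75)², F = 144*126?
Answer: 138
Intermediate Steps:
F = 18144
z = 900 (z = (-30)² = 900)
√(F + z) = √(18144 + 900) = √19044 = 138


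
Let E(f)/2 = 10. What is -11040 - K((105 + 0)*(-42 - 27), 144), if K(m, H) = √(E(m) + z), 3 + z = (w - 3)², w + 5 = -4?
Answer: -11040 - √161 ≈ -11053.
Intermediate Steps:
w = -9 (w = -5 - 4 = -9)
E(f) = 20 (E(f) = 2*10 = 20)
z = 141 (z = -3 + (-9 - 3)² = -3 + (-12)² = -3 + 144 = 141)
K(m, H) = √161 (K(m, H) = √(20 + 141) = √161)
-11040 - K((105 + 0)*(-42 - 27), 144) = -11040 - √161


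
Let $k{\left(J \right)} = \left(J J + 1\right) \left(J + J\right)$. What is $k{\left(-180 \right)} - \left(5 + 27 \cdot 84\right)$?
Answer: $-11666633$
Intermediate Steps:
$k{\left(J \right)} = 2 J \left(1 + J^{2}\right)$ ($k{\left(J \right)} = \left(J^{2} + 1\right) 2 J = \left(1 + J^{2}\right) 2 J = 2 J \left(1 + J^{2}\right)$)
$k{\left(-180 \right)} - \left(5 + 27 \cdot 84\right) = 2 \left(-180\right) \left(1 + \left(-180\right)^{2}\right) - \left(5 + 27 \cdot 84\right) = 2 \left(-180\right) \left(1 + 32400\right) - \left(5 + 2268\right) = 2 \left(-180\right) 32401 - 2273 = -11664360 - 2273 = -11666633$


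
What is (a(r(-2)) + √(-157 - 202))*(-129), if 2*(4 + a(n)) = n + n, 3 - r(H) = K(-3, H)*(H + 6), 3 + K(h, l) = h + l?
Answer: -3999 - 129*I*√359 ≈ -3999.0 - 2444.2*I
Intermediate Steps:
K(h, l) = -3 + h + l (K(h, l) = -3 + (h + l) = -3 + h + l)
r(H) = 3 - (-6 + H)*(6 + H) (r(H) = 3 - (-3 - 3 + H)*(H + 6) = 3 - (-6 + H)*(6 + H))
a(n) = -4 + n (a(n) = -4 + (n + n)/2 = -4 + (2*n)/2 = -4 + n)
(a(r(-2)) + √(-157 - 202))*(-129) = ((-4 + (39 - 1*(-2)²)) + √(-157 - 202))*(-129) = ((-4 + (39 - 1*4)) + √(-359))*(-129) = ((-4 + (39 - 4)) + I*√359)*(-129) = ((-4 + 35) + I*√359)*(-129) = (31 + I*√359)*(-129) = -3999 - 129*I*√359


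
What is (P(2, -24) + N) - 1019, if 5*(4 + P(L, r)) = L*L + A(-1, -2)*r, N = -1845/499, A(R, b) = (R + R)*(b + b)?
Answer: -2655422/2495 ≈ -1064.3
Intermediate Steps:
A(R, b) = 4*R*b (A(R, b) = (2*R)*(2*b) = 4*R*b)
N = -1845/499 (N = -1845*1/499 = -1845/499 ≈ -3.6974)
P(L, r) = -4 + L**2/5 + 8*r/5 (P(L, r) = -4 + (L*L + (4*(-1)*(-2))*r)/5 = -4 + (L**2 + 8*r)/5 = -4 + (L**2/5 + 8*r/5) = -4 + L**2/5 + 8*r/5)
(P(2, -24) + N) - 1019 = ((-4 + (1/5)*2**2 + (8/5)*(-24)) - 1845/499) - 1019 = ((-4 + (1/5)*4 - 192/5) - 1845/499) - 1019 = ((-4 + 4/5 - 192/5) - 1845/499) - 1019 = (-208/5 - 1845/499) - 1019 = -113017/2495 - 1019 = -2655422/2495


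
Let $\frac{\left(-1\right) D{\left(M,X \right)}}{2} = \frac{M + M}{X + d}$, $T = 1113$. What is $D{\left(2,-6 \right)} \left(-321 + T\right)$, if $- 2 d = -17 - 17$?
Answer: $-576$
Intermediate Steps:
$d = 17$ ($d = - \frac{-17 - 17}{2} = \left(- \frac{1}{2}\right) \left(-34\right) = 17$)
$D{\left(M,X \right)} = - \frac{4 M}{17 + X}$ ($D{\left(M,X \right)} = - 2 \frac{M + M}{X + 17} = - 2 \frac{2 M}{17 + X} = - \frac{4 M}{17 + X}$)
$D{\left(2,-6 \right)} \left(-321 + T\right) = \left(-4\right) 2 \frac{1}{17 - 6} \left(-321 + 1113\right) = \left(-4\right) 2 \cdot \frac{1}{11} \cdot 792 = \left(- \frac{8}{11}\right) 792 = -576$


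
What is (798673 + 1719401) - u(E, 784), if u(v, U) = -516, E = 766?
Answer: 2518590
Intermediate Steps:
(798673 + 1719401) - u(E, 784) = (798673 + 1719401) - 1*(-516) = 2518074 + 516 = 2518590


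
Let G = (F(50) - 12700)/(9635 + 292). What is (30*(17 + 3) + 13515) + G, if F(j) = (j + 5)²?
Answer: 15567770/1103 ≈ 14114.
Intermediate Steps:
F(j) = (5 + j)²
G = -1075/1103 (G = ((5 + 50)² - 12700)/(9635 + 292) = (55² - 12700)/9927 = (3025 - 12700)*(1/9927) = -9675*1/9927 = -1075/1103 ≈ -0.97462)
(30*(17 + 3) + 13515) + G = (30*(17 + 3) + 13515) - 1075/1103 = (30*20 + 13515) - 1075/1103 = (600 + 13515) - 1075/1103 = 14115 - 1075/1103 = 15567770/1103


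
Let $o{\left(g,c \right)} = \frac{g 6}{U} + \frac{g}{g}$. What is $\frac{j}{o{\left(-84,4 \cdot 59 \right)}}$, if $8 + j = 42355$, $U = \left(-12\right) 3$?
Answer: $\frac{42347}{15} \approx 2823.1$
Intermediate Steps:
$U = -36$
$j = 42347$ ($j = -8 + 42355 = 42347$)
$o{\left(g,c \right)} = 1 - \frac{g}{6}$ ($o{\left(g,c \right)} = \frac{g 6}{-36} + \frac{g}{g} = 6 g \left(- \frac{1}{36}\right) + 1 = - \frac{g}{6} + 1 = 1 - \frac{g}{6}$)
$\frac{j}{o{\left(-84,4 \cdot 59 \right)}} = \frac{42347}{1 - -14} = \frac{42347}{1 + 14} = \frac{42347}{15}$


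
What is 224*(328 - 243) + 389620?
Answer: 408660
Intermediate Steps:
224*(328 - 243) + 389620 = 224*85 + 389620 = 19040 + 389620 = 408660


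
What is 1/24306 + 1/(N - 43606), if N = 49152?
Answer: 7463/33700269 ≈ 0.00022145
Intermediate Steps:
1/24306 + 1/(N - 43606) = 1/24306 + 1/(49152 - 43606) = 1/24306 + 1/5546 = 7463/33700269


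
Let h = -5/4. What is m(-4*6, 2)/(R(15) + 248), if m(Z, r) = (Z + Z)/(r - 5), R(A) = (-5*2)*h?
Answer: 32/521 ≈ 0.061420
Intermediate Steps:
h = -5/4 (h = -5*¼ = -5/4 ≈ -1.2500)
R(A) = 25/2 (R(A) = -5*2*(-5/4) = -10*(-5/4) = 25/2)
m(Z, r) = 2*Z/(-5 + r) (m(Z, r) = (2*Z)/(-5 + r) = 2*Z/(-5 + r))
m(-4*6, 2)/(R(15) + 248) = (2*(-4*6)/(-5 + 2))/(25/2 + 248) = (2*(-24)/(-3))/(521/2) = (2*(-24)*(-⅓))*(2/521) = 16*(2/521) = 32/521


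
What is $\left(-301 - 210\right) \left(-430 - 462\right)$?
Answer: $455812$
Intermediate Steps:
$\left(-301 - 210\right) \left(-430 - 462\right) = \left(-511\right) \left(-892\right) = 455812$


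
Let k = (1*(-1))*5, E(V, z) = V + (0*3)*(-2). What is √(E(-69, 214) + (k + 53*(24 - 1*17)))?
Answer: 3*√33 ≈ 17.234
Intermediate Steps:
E(V, z) = V (E(V, z) = V + 0*(-2) = V + 0 = V)
k = -5 (k = -1*5 = -5)
√(E(-69, 214) + (k + 53*(24 - 1*17))) = √(-69 + (-5 + 53*(24 - 1*17))) = √(-69 + (-5 + 53*(24 - 17))) = √(-69 + (-5 + 53*7)) = √(-69 + (-5 + 371)) = √(-69 + 366) = √297 = 3*√33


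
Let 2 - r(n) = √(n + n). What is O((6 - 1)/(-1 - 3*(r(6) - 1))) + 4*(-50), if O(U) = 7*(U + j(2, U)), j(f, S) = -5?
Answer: -5370/23 + 105*√3/46 ≈ -229.52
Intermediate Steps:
r(n) = 2 - √2*√n (r(n) = 2 - √(n + n) = 2 - √(2*n) = 2 - √2*√n)
O(U) = -35 + 7*U (O(U) = 7*(U - 5) = 7*(-5 + U) = -35 + 7*U)
O((6 - 1)/(-1 - 3*(r(6) - 1))) + 4*(-50) = (-35 + 7*((6 - 1)/(-1 - 3*((2 - √2*√6) - 1)))) + 4*(-50) = (-35 + 7*(5/(-1 - 3*((2 - 2*√3) - 1)))) - 200 = (-35 + 7*(5/(-1 - 3*(1 - 2*√3)))) - 200 = (-35 + 7*(5/(-1 + (-3 + 6*√3)))) - 200 = (-35 + 7*(5/(-4 + 6*√3))) - 200 = (-35 + 35/(-4 + 6*√3)) - 200 = -235 + 35/(-4 + 6*√3)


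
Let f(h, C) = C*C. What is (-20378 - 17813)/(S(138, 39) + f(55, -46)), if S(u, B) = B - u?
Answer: -38191/2017 ≈ -18.935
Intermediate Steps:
f(h, C) = C**2
(-20378 - 17813)/(S(138, 39) + f(55, -46)) = (-20378 - 17813)/((39 - 1*138) + (-46)**2) = -38191/((39 - 138) + 2116) = -38191/(-99 + 2116) = -38191/2017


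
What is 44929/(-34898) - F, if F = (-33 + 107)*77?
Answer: -198893733/34898 ≈ -5699.3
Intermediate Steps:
F = 5698 (F = 74*77 = 5698)
44929/(-34898) - F = 44929/(-34898) - 1*5698 = 44929*(-1/34898) - 5698 = -44929/34898 - 5698 = -198893733/34898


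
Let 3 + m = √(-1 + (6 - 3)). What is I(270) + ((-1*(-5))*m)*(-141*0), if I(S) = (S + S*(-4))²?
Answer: 656100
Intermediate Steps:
m = -3 + √2 (m = -3 + √(-1 + (6 - 3)) = -3 + √(-1 + 3) = -3 + √2 ≈ -1.5858)
I(S) = 9*S² (I(S) = (S - 4*S)² = (-3*S)² = 9*S²)
I(270) + ((-1*(-5))*m)*(-141*0) = 9*270² + ((-1*(-5))*(-3 + √2))*(-141*0) = 9*72900 + (5*(-3 + √2))*0 = 656100 + (-15 + 5*√2)*0 = 656100 + 0 = 656100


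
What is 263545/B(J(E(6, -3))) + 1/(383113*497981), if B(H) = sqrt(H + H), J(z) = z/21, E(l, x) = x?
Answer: 1/190782994853 - 263545*I*sqrt(14)/2 ≈ 5.2416e-12 - 4.9305e+5*I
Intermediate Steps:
J(z) = z/21 (J(z) = z*(1/21) = z/21)
B(H) = sqrt(2)*sqrt(H) (B(H) = sqrt(2*H) = sqrt(2)*sqrt(H))
263545/B(J(E(6, -3))) + 1/(383113*497981) = 263545/((sqrt(2)*sqrt((1/21)*(-3)))) + 1/(383113*497981) = 263545/((sqrt(2)*sqrt(-1/7))) + (1/383113)*(1/497981) = 263545/((sqrt(2)*(I*sqrt(7)/7))) + 1/190782994853 = 263545/((I*sqrt(14)/7)) + 1/190782994853 = 263545*(-I*sqrt(14)/2) + 1/190782994853 = -263545*I*sqrt(14)/2 + 1/190782994853 = 1/190782994853 - 263545*I*sqrt(14)/2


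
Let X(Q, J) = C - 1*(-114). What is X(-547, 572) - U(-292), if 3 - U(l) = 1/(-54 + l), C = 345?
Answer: 157775/346 ≈ 456.00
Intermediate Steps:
X(Q, J) = 459 (X(Q, J) = 345 - 1*(-114) = 345 + 114 = 459)
U(l) = 3 - 1/(-54 + l)
X(-547, 572) - U(-292) = 459 - (-163 + 3*(-292))/(-54 - 292) = 459 - (-163 - 876)/(-346) = 459 - (-1)*(-1039)/346 = 459 - 1*1039/346 = 459 - 1039/346 = 157775/346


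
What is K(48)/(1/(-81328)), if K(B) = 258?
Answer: -20982624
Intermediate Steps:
K(48)/(1/(-81328)) = 258/(1/(-81328)) = 258/(-1/81328) = 258*(-81328) = -20982624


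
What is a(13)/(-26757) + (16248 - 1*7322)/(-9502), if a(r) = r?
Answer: -119478254/127122507 ≈ -0.93987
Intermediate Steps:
a(13)/(-26757) + (16248 - 1*7322)/(-9502) = 13/(-26757) + (16248 - 1*7322)/(-9502) = 13*(-1/26757) + (16248 - 7322)*(-1/9502) = -13/26757 + 8926*(-1/9502) = -13/26757 - 4463/4751 = -119478254/127122507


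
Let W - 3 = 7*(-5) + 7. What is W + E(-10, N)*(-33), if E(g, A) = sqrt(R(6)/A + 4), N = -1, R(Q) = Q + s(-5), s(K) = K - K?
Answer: -25 - 33*I*sqrt(2) ≈ -25.0 - 46.669*I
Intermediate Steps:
s(K) = 0
R(Q) = Q (R(Q) = Q + 0 = Q)
E(g, A) = sqrt(4 + 6/A) (E(g, A) = sqrt(6/A + 4) = sqrt(4 + 6/A))
W = -25 (W = 3 + (7*(-5) + 7) = 3 + (-35 + 7) = 3 - 28 = -25)
W + E(-10, N)*(-33) = -25 + sqrt(4 + 6/(-1))*(-33) = -25 + sqrt(4 + 6*(-1))*(-33) = -25 + sqrt(4 - 6)*(-33) = -25 + sqrt(-2)*(-33) = -25 + (I*sqrt(2))*(-33) = -25 - 33*I*sqrt(2)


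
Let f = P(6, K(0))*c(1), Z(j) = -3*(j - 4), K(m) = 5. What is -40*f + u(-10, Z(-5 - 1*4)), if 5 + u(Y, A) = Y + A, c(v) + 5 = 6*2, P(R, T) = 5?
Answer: -1376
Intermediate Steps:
c(v) = 7 (c(v) = -5 + 6*2 = -5 + 12 = 7)
Z(j) = 12 - 3*j (Z(j) = -3*(-4 + j) = 12 - 3*j)
u(Y, A) = -5 + A + Y (u(Y, A) = -5 + (Y + A) = -5 + (A + Y) = -5 + A + Y)
f = 35 (f = 5*7 = 35)
-40*f + u(-10, Z(-5 - 1*4)) = -40*35 + (-5 + (12 - 3*(-5 - 1*4)) - 10) = -1400 + (-5 + (12 - 3*(-5 - 4)) - 10) = -1400 + (-5 + (12 - 3*(-9)) - 10) = -1400 + (-5 + (12 + 27) - 10) = -1400 + (-5 + 39 - 10) = -1400 + 24 = -1376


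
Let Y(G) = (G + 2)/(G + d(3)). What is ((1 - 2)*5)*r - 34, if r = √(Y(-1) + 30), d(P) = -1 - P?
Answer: -34 - √745 ≈ -61.295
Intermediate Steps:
Y(G) = (2 + G)/(-4 + G) (Y(G) = (G + 2)/(G + (-1 - 1*3)) = (2 + G)/(G + (-1 - 3)) = (2 + G)/(G - 4) = (2 + G)/(-4 + G))
r = √745/5 (r = √((2 - 1)/(-4 - 1) + 30) = √(1/(-5) + 30) = √(-⅕*1 + 30) = √(-⅕ + 30) = √(149/5) = √745/5 ≈ 5.4589)
((1 - 2)*5)*r - 34 = ((1 - 2)*5)*(√745/5) - 34 = (-1*5)*(√745/5) - 34 = -√745 - 34 = -34 - √745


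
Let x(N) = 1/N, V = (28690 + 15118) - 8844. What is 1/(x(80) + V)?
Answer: 80/2797121 ≈ 2.8601e-5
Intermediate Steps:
V = 34964 (V = 43808 - 8844 = 34964)
1/(x(80) + V) = 1/(1/80 + 34964) = 1/(2797121/80) = 80/2797121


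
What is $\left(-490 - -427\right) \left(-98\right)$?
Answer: $6174$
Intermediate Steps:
$\left(-490 - -427\right) \left(-98\right) = \left(-490 + 427\right) \left(-98\right) = \left(-63\right) \left(-98\right) = 6174$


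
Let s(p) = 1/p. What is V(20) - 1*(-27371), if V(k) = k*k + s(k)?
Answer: 555421/20 ≈ 27771.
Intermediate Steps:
s(p) = 1/p
V(k) = 1/k + k² (V(k) = k*k + 1/k = k² + 1/k = 1/k + k²)
V(20) - 1*(-27371) = (1 + 20³)/20 - 1*(-27371) = (1 + 8000)/20 + 27371 = (1/20)*8001 + 27371 = 8001/20 + 27371 = 555421/20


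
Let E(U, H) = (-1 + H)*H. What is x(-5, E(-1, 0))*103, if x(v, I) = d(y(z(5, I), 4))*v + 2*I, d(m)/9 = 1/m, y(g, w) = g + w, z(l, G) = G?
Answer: -4635/4 ≈ -1158.8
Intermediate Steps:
E(U, H) = H*(-1 + H)
d(m) = 9/m
x(v, I) = 2*I + 9*v/(4 + I) (x(v, I) = (9/(I + 4))*v + 2*I = (9/(4 + I))*v + 2*I = 9*v/(4 + I) + 2*I = 2*I + 9*v/(4 + I))
x(-5, E(-1, 0))*103 = ((9*(-5) + 2*(0*(-1 + 0))*(4 + 0*(-1 + 0)))/(4 + 0*(-1 + 0)))*103 = ((-45 + 2*(0*(-1))*(4 + 0*(-1)))/(4 + 0*(-1)))*103 = ((-45 + 2*0*(4 + 0))/(4 + 0))*103 = ((-45 + 2*0*4)/4)*103 = ((-45 + 0)/4)*103 = ((1/4)*(-45))*103 = -45/4*103 = -4635/4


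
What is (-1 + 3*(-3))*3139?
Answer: -31390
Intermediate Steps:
(-1 + 3*(-3))*3139 = (-1 - 9)*3139 = -10*3139 = -31390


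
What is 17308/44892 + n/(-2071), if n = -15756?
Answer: 185790805/23242833 ≈ 7.9935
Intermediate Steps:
17308/44892 + n/(-2071) = 17308/44892 - 15756/(-2071) = 17308*(1/44892) - 15756*(-1/2071) = 4327/11223 + 15756/2071 = 185790805/23242833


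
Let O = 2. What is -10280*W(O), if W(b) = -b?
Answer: 20560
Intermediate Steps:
-10280*W(O) = -(-10280)*2 = -10280*(-2) = 20560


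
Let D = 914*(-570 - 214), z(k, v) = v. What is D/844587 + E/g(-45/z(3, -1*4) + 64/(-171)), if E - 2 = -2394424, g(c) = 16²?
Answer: -1011240568585/108107136 ≈ -9354.1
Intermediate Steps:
D = -716576 (D = 914*(-784) = -716576)
g(c) = 256
E = -2394422 (E = 2 - 2394424 = -2394422)
D/844587 + E/g(-45/z(3, -1*4) + 64/(-171)) = -716576/844587 - 2394422/256 = -716576*1/844587 - 2394422*1/256 = -716576/844587 - 1197211/128 = -1011240568585/108107136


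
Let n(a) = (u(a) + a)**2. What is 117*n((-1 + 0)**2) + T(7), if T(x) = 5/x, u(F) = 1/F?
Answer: 3281/7 ≈ 468.71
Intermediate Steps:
n(a) = (a + 1/a)**2 (n(a) = (1/a + a)**2 = (a + 1/a)**2)
117*n((-1 + 0)**2) + T(7) = 117*((1 + ((-1 + 0)**2)**2)**2/((-1 + 0)**2)**2) + 5/7 = 117*((1 + ((-1)**2)**2)**2/((-1)**2)**2) + 5*(1/7) = 117*((1 + 1**2)**2/1**2) + 5/7 = 117*(1*(1 + 1)**2) + 5/7 = 117*(1*2**2) + 5/7 = 117*(1*4) + 5/7 = 117*4 + 5/7 = 468 + 5/7 = 3281/7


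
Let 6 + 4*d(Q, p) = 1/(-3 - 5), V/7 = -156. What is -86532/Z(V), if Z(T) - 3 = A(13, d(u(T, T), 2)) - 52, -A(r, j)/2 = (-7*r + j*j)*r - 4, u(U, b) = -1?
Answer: -44304384/1159187 ≈ -38.220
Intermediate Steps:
V = -1092 (V = 7*(-156) = -1092)
d(Q, p) = -49/32 (d(Q, p) = -3/2 + 1/(4*(-3 - 5)) = -3/2 + (¼)/(-8) = -3/2 + (¼)*(-⅛) = -3/2 - 1/32 = -49/32)
A(r, j) = 8 - 2*r*(j² - 7*r) (A(r, j) = -2*((-7*r + j*j)*r - 4) = -2*((-7*r + j²)*r - 4) = -2*((j² - 7*r)*r - 4) = -2*(r*(j² - 7*r) - 4) = -2*(-4 + r*(j² - 7*r)) = 8 - 2*r*(j² - 7*r))
Z(T) = 1159187/512 (Z(T) = 3 + ((8 + 14*13² - 2*13*(-49/32)²) - 52) = 3 + ((8 + 14*169 - 2*13*2401/1024) - 52) = 3 + ((8 + 2366 - 31213/512) - 52) = 3 + (1184275/512 - 52) = 3 + 1157651/512 = 1159187/512)
-86532/Z(V) = -86532/1159187/512 = -86532*512/1159187 = -44304384/1159187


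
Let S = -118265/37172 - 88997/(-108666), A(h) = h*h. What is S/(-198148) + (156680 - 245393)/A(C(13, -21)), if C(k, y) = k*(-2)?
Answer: -8875575897779302649/67632588820407312 ≈ -131.23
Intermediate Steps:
C(k, y) = -2*k
A(h) = h²
S = -4771594003/2019666276 (S = -118265*1/37172 - 88997*(-1/108666) = -118265/37172 + 88997/108666 = -4771594003/2019666276 ≈ -2.3626)
S/(-198148) + (156680 - 245393)/A(C(13, -21)) = -4771594003/2019666276/(-198148) + (156680 - 245393)/((-2*13)²) = -4771594003/2019666276*(-1/198148) - 88713/((-26)²) = 4771594003/400192833256848 - 88713/676 = -8875575897779302649/67632588820407312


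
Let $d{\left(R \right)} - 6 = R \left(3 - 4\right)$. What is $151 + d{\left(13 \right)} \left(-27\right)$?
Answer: $340$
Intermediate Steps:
$d{\left(R \right)} = 6 - R$ ($d{\left(R \right)} = 6 + R \left(3 - 4\right) = 6 + R \left(-1\right) = 6 - R$)
$151 + d{\left(13 \right)} \left(-27\right) = 151 + \left(6 - 13\right) \left(-27\right) = 151 - -189 = 151 + 189 = 340$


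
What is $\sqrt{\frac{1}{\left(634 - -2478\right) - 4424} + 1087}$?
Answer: $\frac{\sqrt{116943726}}{328} \approx 32.97$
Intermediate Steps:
$\sqrt{\frac{1}{\left(634 - -2478\right) - 4424} + 1087} = \sqrt{\frac{1}{\left(634 + 2478\right) - 4424} + 1087} = \sqrt{\frac{1}{3112 - 4424} + 1087} = \sqrt{\frac{1}{-1312} + 1087} = \sqrt{- \frac{1}{1312} + 1087} = \sqrt{\frac{1426143}{1312}} = \frac{\sqrt{116943726}}{328}$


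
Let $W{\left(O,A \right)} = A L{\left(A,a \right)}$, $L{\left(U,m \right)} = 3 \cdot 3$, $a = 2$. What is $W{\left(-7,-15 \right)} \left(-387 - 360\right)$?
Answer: $100845$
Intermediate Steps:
$L{\left(U,m \right)} = 9$
$W{\left(O,A \right)} = 9 A$ ($W{\left(O,A \right)} = A 9 = 9 A$)
$W{\left(-7,-15 \right)} \left(-387 - 360\right) = 9 \left(-15\right) \left(-387 - 360\right) = \left(-135\right) \left(-747\right) = 100845$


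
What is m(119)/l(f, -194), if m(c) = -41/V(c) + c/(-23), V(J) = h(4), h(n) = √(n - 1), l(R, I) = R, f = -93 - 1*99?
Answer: 119/4416 + 41*√3/576 ≈ 0.15024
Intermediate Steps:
f = -192 (f = -93 - 99 = -192)
h(n) = √(-1 + n)
V(J) = √3 (V(J) = √(-1 + 4) = √3)
m(c) = -41*√3/3 - c/23 (m(c) = -41*√3/3 + c/(-23) = -41*√3/3 + c*(-1/23) = -41*√3/3 - c/23)
m(119)/l(f, -194) = (-41*√3/3 - 1/23*119)/(-192) = (-41*√3/3 - 119/23)*(-1/192) = (-119/23 - 41*√3/3)*(-1/192) = 119/4416 + 41*√3/576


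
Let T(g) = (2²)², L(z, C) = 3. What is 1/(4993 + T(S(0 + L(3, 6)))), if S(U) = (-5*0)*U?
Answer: 1/5009 ≈ 0.00019964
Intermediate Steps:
S(U) = 0 (S(U) = 0*U = 0)
T(g) = 16 (T(g) = 4² = 16)
1/(4993 + T(S(0 + L(3, 6)))) = 1/(4993 + 16) = 1/5009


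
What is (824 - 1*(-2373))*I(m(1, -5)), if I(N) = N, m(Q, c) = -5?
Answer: -15985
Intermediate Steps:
(824 - 1*(-2373))*I(m(1, -5)) = (824 - 1*(-2373))*(-5) = (824 + 2373)*(-5) = 3197*(-5) = -15985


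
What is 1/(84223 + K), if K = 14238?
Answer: 1/98461 ≈ 1.0156e-5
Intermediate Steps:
1/(84223 + K) = 1/(84223 + 14238) = 1/98461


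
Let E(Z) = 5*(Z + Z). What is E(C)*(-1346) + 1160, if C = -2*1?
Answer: 28080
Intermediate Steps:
C = -2
E(Z) = 10*Z (E(Z) = 5*(2*Z) = 10*Z)
E(C)*(-1346) + 1160 = (10*(-2))*(-1346) + 1160 = -20*(-1346) + 1160 = 26920 + 1160 = 28080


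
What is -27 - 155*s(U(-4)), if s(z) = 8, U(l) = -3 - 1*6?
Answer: -1267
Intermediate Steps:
U(l) = -9 (U(l) = -3 - 6 = -9)
-27 - 155*s(U(-4)) = -27 - 155*8 = -27 - 1240 = -1267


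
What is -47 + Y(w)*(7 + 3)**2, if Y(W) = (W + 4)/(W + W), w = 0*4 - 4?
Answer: -47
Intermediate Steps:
w = -4 (w = 0 - 4 = -4)
Y(W) = (4 + W)/(2*W) (Y(W) = (4 + W)/((2*W)) = (4 + W)*(1/(2*W)) = (4 + W)/(2*W))
-47 + Y(w)*(7 + 3)**2 = -47 + ((1/2)*(4 - 4)/(-4))*(7 + 3)**2 = -47 + ((1/2)*(-1/4)*0)*10**2 = -47 + 0*100 = -47 + 0 = -47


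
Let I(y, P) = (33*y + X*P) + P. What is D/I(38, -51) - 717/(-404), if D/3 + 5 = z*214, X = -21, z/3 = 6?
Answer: 1048837/153116 ≈ 6.8500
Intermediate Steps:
z = 18 (z = 3*6 = 18)
I(y, P) = -20*P + 33*y (I(y, P) = (33*y - 21*P) + P = (-21*P + 33*y) + P = -20*P + 33*y)
D = 11541 (D = -15 + 3*(18*214) = -15 + 3*3852 = -15 + 11556 = 11541)
D/I(38, -51) - 717/(-404) = 11541/(-20*(-51) + 33*38) - 717/(-404) = 11541/(1020 + 1254) - 717*(-1/404) = 11541/2274 + 717/404 = 11541*(1/2274) + 717/404 = 3847/758 + 717/404 = 1048837/153116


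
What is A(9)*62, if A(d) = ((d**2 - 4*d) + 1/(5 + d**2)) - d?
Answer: 96007/43 ≈ 2232.7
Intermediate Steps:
A(d) = d**2 + 1/(5 + d**2) - 5*d (A(d) = (d**2 + 1/(5 + d**2) - 4*d) - d = d**2 + 1/(5 + d**2) - 5*d)
A(9)*62 = ((1 + 9**4 - 25*9 - 5*9**3 + 5*9**2)/(5 + 9**2))*62 = ((1 + 6561 - 225 - 5*729 + 5*81)/(5 + 81))*62 = ((1 + 6561 - 225 - 3645 + 405)/86)*62 = ((1/86)*3097)*62 = (3097/86)*62 = 96007/43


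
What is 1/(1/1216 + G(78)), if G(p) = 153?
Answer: 1216/186049 ≈ 0.0065359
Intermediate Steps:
1/(1/1216 + G(78)) = 1/(1/1216 + 153) = 1/(186049/1216) = 1216/186049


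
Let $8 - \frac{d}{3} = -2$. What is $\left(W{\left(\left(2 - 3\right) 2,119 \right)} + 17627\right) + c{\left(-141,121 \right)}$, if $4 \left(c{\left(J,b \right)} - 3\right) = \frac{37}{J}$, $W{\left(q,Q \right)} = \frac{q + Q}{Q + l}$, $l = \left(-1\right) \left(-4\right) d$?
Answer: $\frac{2376510625}{134796} \approx 17630.0$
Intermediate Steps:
$d = 30$ ($d = 24 - -6 = 24 + 6 = 30$)
$l = 120$ ($l = \left(-1\right) \left(-4\right) 30 = 4 \cdot 30 = 120$)
$W{\left(q,Q \right)} = \frac{Q + q}{120 + Q}$ ($W{\left(q,Q \right)} = \frac{q + Q}{Q + 120} = \frac{Q + q}{120 + Q}$)
$c{\left(J,b \right)} = 3 + \frac{37}{4 J}$ ($c{\left(J,b \right)} = 3 + \frac{37 \frac{1}{J}}{4} = 3 + \frac{37}{4 J}$)
$\left(W{\left(\left(2 - 3\right) 2,119 \right)} + 17627\right) + c{\left(-141,121 \right)} = \left(\frac{119 + \left(2 - 3\right) 2}{120 + 119} + 17627\right) + \left(3 + \frac{37}{4 \left(-141\right)}\right) = \left(\frac{119 - 2}{239} + 17627\right) + \left(3 + \frac{37}{4} \left(- \frac{1}{141}\right)\right) = \left(\frac{119 - 2}{239} + 17627\right) + \left(3 - \frac{37}{564}\right) = \left(\frac{1}{239} \cdot 117 + 17627\right) + \frac{1655}{564} = \left(\frac{117}{239} + 17627\right) + \frac{1655}{564} = \frac{4212970}{239} + \frac{1655}{564} = \frac{2376510625}{134796}$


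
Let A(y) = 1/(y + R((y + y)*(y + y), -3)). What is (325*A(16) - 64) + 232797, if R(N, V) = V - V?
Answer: 3724053/16 ≈ 2.3275e+5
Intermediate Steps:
R(N, V) = 0
A(y) = 1/y (A(y) = 1/(y + 0) = 1/y)
(325*A(16) - 64) + 232797 = (325/16 - 64) + 232797 = -699/16 + 232797 = 3724053/16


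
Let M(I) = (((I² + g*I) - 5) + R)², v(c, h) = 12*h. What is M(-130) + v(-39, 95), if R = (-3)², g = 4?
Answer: 268436596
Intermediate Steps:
R = 9
M(I) = (4 + I² + 4*I)² (M(I) = (((I² + 4*I) - 5) + 9)² = ((-5 + I² + 4*I) + 9)² = (4 + I² + 4*I)²)
M(-130) + v(-39, 95) = (4 + (-130)² + 4*(-130))² + 12*95 = (4 + 16900 - 520)² + 1140 = 16384² + 1140 = 268435456 + 1140 = 268436596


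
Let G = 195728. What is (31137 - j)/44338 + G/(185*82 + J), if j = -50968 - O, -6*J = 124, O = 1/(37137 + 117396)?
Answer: 22114617501313/1497092987649 ≈ 14.772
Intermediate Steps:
O = 1/154533 ≈ 6.4711e-6
J = -62/3 (J = -⅙*124 = -62/3 ≈ -20.667)
j = -7876237945/154533 (j = -50968 - 1*1/154533 = -50968 - 1/154533 = -7876237945/154533 ≈ -50968.)
(31137 - j)/44338 + G/(185*82 + J) = (31137 - 1*(-7876237945/154533))/44338 + 195728/(185*82 - 62/3) = (31137 + 7876237945/154533)*(1/44338) + 195728/(15170 - 62/3) = (12687931966/154533)*(1/44338) + 195728/(45448/3) = 6343965983/3425842077 + 195728*(3/45448) = 6343965983/3425842077 + 5646/437 = 22114617501313/1497092987649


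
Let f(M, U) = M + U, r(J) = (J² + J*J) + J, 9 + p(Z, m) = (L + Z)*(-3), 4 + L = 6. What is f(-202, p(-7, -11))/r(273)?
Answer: -28/21333 ≈ -0.0013125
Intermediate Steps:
L = 2 (L = -4 + 6 = 2)
p(Z, m) = -15 - 3*Z (p(Z, m) = -9 + (2 + Z)*(-3) = -9 + (-6 - 3*Z) = -15 - 3*Z)
r(J) = J + 2*J² (r(J) = (J² + J²) + J = 2*J² + J = J + 2*J²)
f(-202, p(-7, -11))/r(273) = (-202 + (-15 - 3*(-7)))/((273*(1 + 2*273))) = (-202 + (-15 + 21))/((273*(1 + 546))) = (-202 + 6)/((273*547)) = -196/149331 = -196*1/149331 = -28/21333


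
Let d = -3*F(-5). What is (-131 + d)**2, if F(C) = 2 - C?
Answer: 23104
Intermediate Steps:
d = -21 (d = -3*(2 - 1*(-5)) = -3*(2 + 5) = -3*7 = -21)
(-131 + d)**2 = (-131 - 21)**2 = (-152)**2 = 23104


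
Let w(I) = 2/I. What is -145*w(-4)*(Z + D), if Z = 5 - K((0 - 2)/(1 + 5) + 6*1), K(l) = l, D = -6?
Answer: -1450/3 ≈ -483.33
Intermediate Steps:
Z = -⅔ (Z = 5 - ((0 - 2)/(1 + 5) + 6*1) = 5 - (-2/6 + 6) = 5 - (-2*⅙ + 6) = 5 - (-⅓ + 6) = 5 - 1*17/3 = 5 - 17/3 = -⅔ ≈ -0.66667)
-145*w(-4)*(Z + D) = -145*2/(-4)*(-⅔ - 6) = -145*2*(-¼)*(-20)/3 = -(-145)*(-20)/(2*3) = -145*10/3 = -1450/3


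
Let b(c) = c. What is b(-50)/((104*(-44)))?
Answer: 25/2288 ≈ 0.010927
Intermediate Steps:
b(-50)/((104*(-44))) = -50/(104*(-44)) = -50/(-4576) = -50*(-1/4576) = 25/2288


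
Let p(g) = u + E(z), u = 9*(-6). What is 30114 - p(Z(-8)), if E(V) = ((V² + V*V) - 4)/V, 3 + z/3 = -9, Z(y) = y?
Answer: 272159/9 ≈ 30240.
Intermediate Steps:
z = -36 (z = -9 + 3*(-9) = -9 - 27 = -36)
E(V) = (-4 + 2*V²)/V (E(V) = ((V² + V²) - 4)/V = (2*V² - 4)/V = (-4 + 2*V²)/V)
u = -54
p(g) = -1133/9 (p(g) = -54 + (-4/(-36) + 2*(-36)) = -54 + (-4*(-1/36) - 72) = -54 + (⅑ - 72) = -54 - 647/9 = -1133/9)
30114 - p(Z(-8)) = 30114 - 1*(-1133/9) = 30114 + 1133/9 = 272159/9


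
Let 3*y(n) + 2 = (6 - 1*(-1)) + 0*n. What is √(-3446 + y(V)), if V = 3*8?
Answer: I*√30999/3 ≈ 58.688*I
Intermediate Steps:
V = 24
y(n) = 5/3 (y(n) = -⅔ + ((6 - 1*(-1)) + 0*n)/3 = -⅔ + ((6 + 1) + 0)/3 = -⅔ + (7 + 0)/3 = -⅔ + (⅓)*7 = -⅔ + 7/3 = 5/3)
√(-3446 + y(V)) = √(-3446 + 5/3) = √(-10333/3) = I*√30999/3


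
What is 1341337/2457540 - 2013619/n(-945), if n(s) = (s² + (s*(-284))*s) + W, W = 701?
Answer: 171969222111149/310541357809980 ≈ 0.55377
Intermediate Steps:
n(s) = 701 - 283*s² (n(s) = (s² + (s*(-284))*s) + 701 = (s² + (-284*s)*s) + 701 = (s² - 284*s²) + 701 = -283*s² + 701 = 701 - 283*s²)
1341337/2457540 - 2013619/n(-945) = 1341337/2457540 - 2013619/(701 - 283*(-945)²) = 1341337*(1/2457540) - 2013619/(701 - 283*893025) = 1341337/2457540 - 2013619/(701 - 252726075) = 1341337/2457540 - 2013619/(-252725374) = 1341337/2457540 - 2013619*(-1/252725374) = 1341337/2457540 + 2013619/252725374 = 171969222111149/310541357809980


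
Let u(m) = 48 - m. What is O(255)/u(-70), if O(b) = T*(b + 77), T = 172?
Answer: 28552/59 ≈ 483.93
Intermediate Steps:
O(b) = 13244 + 172*b (O(b) = 172*(b + 77) = 172*(77 + b) = 13244 + 172*b)
O(255)/u(-70) = (13244 + 172*255)/(48 - 1*(-70)) = (13244 + 43860)/(48 + 70) = 57104/118 = 57104*(1/118) = 28552/59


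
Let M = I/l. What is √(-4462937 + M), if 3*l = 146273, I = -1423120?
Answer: I*√95488689688218953/146273 ≈ 2112.6*I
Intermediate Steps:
l = 146273/3 (l = (⅓)*146273 = 146273/3 ≈ 48758.)
M = -4269360/146273 (M = -1423120/146273/3 = -1423120*3/146273 = -4269360/146273 ≈ -29.188)
√(-4462937 + M) = √(-4462937 - 4269360/146273) = √(-652811453161/146273) = I*√95488689688218953/146273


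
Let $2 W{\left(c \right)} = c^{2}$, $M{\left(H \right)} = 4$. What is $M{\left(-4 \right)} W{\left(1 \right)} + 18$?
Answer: $20$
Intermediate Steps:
$W{\left(c \right)} = \frac{c^{2}}{2}$
$M{\left(-4 \right)} W{\left(1 \right)} + 18 = 4 \frac{1^{2}}{2} + 18 = 4 \cdot \frac{1}{2} \cdot 1 + 18 = 4 \cdot \frac{1}{2} + 18 = 2 + 18 = 20$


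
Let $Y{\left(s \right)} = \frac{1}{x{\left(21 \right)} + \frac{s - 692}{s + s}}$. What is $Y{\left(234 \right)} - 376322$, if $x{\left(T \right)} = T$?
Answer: $- \frac{1763068336}{4685} \approx -3.7632 \cdot 10^{5}$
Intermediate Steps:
$Y{\left(s \right)} = \frac{1}{21 + \frac{-692 + s}{2 s}}$ ($Y{\left(s \right)} = \frac{1}{21 + \frac{s - 692}{s + s}} = \frac{1}{21 + \frac{-692 + s}{2 s}}$)
$Y{\left(234 \right)} - 376322 = 2 \cdot 234 \frac{1}{-692 + 43 \cdot 234} - 376322 = 2 \cdot 234 \frac{1}{-692 + 10062} - 376322 = 2 \cdot 234 \cdot \frac{1}{9370} - 376322 = \frac{234}{4685} - 376322 = - \frac{1763068336}{4685}$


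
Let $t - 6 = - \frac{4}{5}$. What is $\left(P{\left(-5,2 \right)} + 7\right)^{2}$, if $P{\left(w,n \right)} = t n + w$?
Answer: $\frac{3844}{25} \approx 153.76$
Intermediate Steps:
$t = \frac{26}{5}$ ($t = 6 - \frac{4}{5} = \frac{26}{5} \approx 5.2$)
$P{\left(w,n \right)} = w + \frac{26 n}{5}$ ($P{\left(w,n \right)} = \frac{26 n}{5} + w = w + \frac{26 n}{5}$)
$\left(P{\left(-5,2 \right)} + 7\right)^{2} = \left(\left(-5 + \frac{26}{5} \cdot 2\right) + 7\right)^{2} = \left(\left(-5 + \frac{52}{5}\right) + 7\right)^{2} = \left(\frac{27}{5} + 7\right)^{2} = \left(\frac{62}{5}\right)^{2} = \frac{3844}{25}$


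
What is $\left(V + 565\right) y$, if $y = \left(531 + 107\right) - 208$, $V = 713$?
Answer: $549540$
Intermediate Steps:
$y = 430$ ($y = 638 - 208 = 430$)
$\left(V + 565\right) y = \left(713 + 565\right) 430 = 1278 \cdot 430 = 549540$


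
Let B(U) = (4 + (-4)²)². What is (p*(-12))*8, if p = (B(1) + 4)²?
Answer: -15668736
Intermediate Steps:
B(U) = 400 (B(U) = (4 + 16)² = 20² = 400)
p = 163216 (p = (400 + 4)² = 404² = 163216)
(p*(-12))*8 = (163216*(-12))*8 = -1958592*8 = -15668736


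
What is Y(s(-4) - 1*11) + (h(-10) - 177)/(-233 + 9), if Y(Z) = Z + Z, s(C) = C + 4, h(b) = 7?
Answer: -2379/112 ≈ -21.241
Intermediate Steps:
s(C) = 4 + C
Y(Z) = 2*Z
Y(s(-4) - 1*11) + (h(-10) - 177)/(-233 + 9) = 2*((4 - 4) - 1*11) + (7 - 177)/(-233 + 9) = 2*(0 - 11) - 170/(-224) = 2*(-11) - 170*(-1/224) = -22 + 85/112 = -2379/112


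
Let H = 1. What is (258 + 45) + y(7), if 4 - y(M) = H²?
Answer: 306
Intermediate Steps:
y(M) = 3 (y(M) = 4 - 1*1² = 4 - 1*1 = 4 - 1 = 3)
(258 + 45) + y(7) = (258 + 45) + 3 = 303 + 3 = 306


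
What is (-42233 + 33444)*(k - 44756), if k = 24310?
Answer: 179699894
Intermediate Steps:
(-42233 + 33444)*(k - 44756) = (-42233 + 33444)*(24310 - 44756) = -8789*(-20446) = 179699894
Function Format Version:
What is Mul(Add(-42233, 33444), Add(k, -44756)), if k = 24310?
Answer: 179699894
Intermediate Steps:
Mul(Add(-42233, 33444), Add(k, -44756)) = Mul(Add(-42233, 33444), Add(24310, -44756)) = Mul(-8789, -20446) = 179699894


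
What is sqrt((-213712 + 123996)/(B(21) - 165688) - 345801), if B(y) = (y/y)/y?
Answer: I*sqrt(4186451034192769917)/3479447 ≈ 588.05*I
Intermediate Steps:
B(y) = 1/y
sqrt((-213712 + 123996)/(B(21) - 165688) - 345801) = sqrt((-213712 + 123996)/(1/21 - 165688) - 345801) = sqrt(-89716/(1/21 - 165688) - 345801) = sqrt(-89716/(-3479447/21) - 345801) = sqrt(-89716*(-21/3479447) - 345801) = sqrt(1884036/3479447 - 345801) = sqrt(-1203194368011/3479447) = I*sqrt(4186451034192769917)/3479447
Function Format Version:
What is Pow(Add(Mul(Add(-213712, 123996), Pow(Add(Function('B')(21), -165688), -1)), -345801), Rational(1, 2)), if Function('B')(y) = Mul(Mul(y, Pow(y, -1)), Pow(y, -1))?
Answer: Mul(Rational(1, 3479447), I, Pow(4186451034192769917, Rational(1, 2))) ≈ Mul(588.05, I)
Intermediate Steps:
Function('B')(y) = Pow(y, -1) (Function('B')(y) = Mul(1, Pow(y, -1)) = Pow(y, -1))
Pow(Add(Mul(Add(-213712, 123996), Pow(Add(Function('B')(21), -165688), -1)), -345801), Rational(1, 2)) = Pow(Add(Mul(Add(-213712, 123996), Pow(Add(Pow(21, -1), -165688), -1)), -345801), Rational(1, 2)) = Pow(Add(Mul(-89716, Pow(Add(Rational(1, 21), -165688), -1)), -345801), Rational(1, 2)) = Pow(Add(Mul(-89716, Pow(Rational(-3479447, 21), -1)), -345801), Rational(1, 2)) = Pow(Add(Mul(-89716, Rational(-21, 3479447)), -345801), Rational(1, 2)) = Pow(Add(Rational(1884036, 3479447), -345801), Rational(1, 2)) = Pow(Rational(-1203194368011, 3479447), Rational(1, 2)) = Mul(Rational(1, 3479447), I, Pow(4186451034192769917, Rational(1, 2)))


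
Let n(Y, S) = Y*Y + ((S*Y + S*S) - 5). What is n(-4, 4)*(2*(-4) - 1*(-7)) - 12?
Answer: -23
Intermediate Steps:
n(Y, S) = -5 + S² + Y² + S*Y (n(Y, S) = Y² + ((S*Y + S²) - 5) = Y² + ((S² + S*Y) - 5) = Y² + (-5 + S² + S*Y) = -5 + S² + Y² + S*Y)
n(-4, 4)*(2*(-4) - 1*(-7)) - 12 = (-5 + 4² + (-4)² + 4*(-4))*(2*(-4) - 1*(-7)) - 12 = (-5 + 16 + 16 - 16)*(-8 + 7) - 12 = 11*(-1) - 12 = -11 - 12 = -23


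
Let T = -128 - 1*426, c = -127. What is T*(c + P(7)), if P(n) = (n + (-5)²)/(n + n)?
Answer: 483642/7 ≈ 69092.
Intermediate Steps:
T = -554 (T = -128 - 426 = -554)
P(n) = (25 + n)/(2*n) (P(n) = (n + 25)/((2*n)) = (25 + n)*(1/(2*n)) = (25 + n)/(2*n))
T*(c + P(7)) = -554*(-127 + (½)*(25 + 7)/7) = -554*(-127 + (½)*(⅐)*32) = -554*(-127 + 16/7) = -554*(-873/7) = 483642/7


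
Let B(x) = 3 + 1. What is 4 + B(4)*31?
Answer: 128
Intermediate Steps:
B(x) = 4
4 + B(4)*31 = 4 + 4*31 = 4 + 124 = 128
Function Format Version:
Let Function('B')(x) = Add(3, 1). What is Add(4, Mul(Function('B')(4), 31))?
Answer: 128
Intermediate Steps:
Function('B')(x) = 4
Add(4, Mul(Function('B')(4), 31)) = Add(4, Mul(4, 31)) = Add(4, 124) = 128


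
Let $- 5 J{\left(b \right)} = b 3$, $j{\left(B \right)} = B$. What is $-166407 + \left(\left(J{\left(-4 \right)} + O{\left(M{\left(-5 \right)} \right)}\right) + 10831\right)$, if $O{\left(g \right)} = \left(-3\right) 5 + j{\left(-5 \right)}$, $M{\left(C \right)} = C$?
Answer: $- \frac{777968}{5} \approx -1.5559 \cdot 10^{5}$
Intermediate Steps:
$J{\left(b \right)} = - \frac{3 b}{5}$ ($J{\left(b \right)} = - \frac{b 3}{5} = - \frac{3 b}{5}$)
$O{\left(g \right)} = -20$ ($O{\left(g \right)} = \left(-3\right) 5 - 5 = -15 - 5 = -20$)
$-166407 + \left(\left(J{\left(-4 \right)} + O{\left(M{\left(-5 \right)} \right)}\right) + 10831\right) = -166407 + \left(\left(\left(- \frac{3}{5}\right) \left(-4\right) - 20\right) + 10831\right) = -166407 + \left(\left(\frac{12}{5} - 20\right) + 10831\right) = -166407 + \left(- \frac{88}{5} + 10831\right) = -166407 + \frac{54067}{5} = - \frac{777968}{5}$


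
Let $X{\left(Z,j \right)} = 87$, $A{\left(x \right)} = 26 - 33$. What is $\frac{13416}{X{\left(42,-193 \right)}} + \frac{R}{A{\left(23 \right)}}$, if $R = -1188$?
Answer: $\frac{65756}{203} \approx 323.92$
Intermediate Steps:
$A{\left(x \right)} = -7$ ($A{\left(x \right)} = 26 - 33 = -7$)
$\frac{13416}{X{\left(42,-193 \right)}} + \frac{R}{A{\left(23 \right)}} = \frac{13416}{87} - \frac{1188}{-7} = 13416 \cdot \frac{1}{87} - - \frac{1188}{7} = \frac{4472}{29} + \frac{1188}{7} = \frac{65756}{203}$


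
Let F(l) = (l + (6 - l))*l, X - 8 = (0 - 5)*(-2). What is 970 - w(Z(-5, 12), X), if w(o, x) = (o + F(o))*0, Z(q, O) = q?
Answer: 970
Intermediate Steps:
X = 18 (X = 8 + (0 - 5)*(-2) = 8 - 5*(-2) = 8 + 10 = 18)
F(l) = 6*l
w(o, x) = 0 (w(o, x) = (o + 6*o)*0 = (7*o)*0 = 0)
970 - w(Z(-5, 12), X) = 970 - 1*0 = 970 + 0 = 970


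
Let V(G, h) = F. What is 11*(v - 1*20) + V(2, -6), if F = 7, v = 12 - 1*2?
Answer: -103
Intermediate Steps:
v = 10 (v = 12 - 2 = 10)
V(G, h) = 7
11*(v - 1*20) + V(2, -6) = 11*(10 - 1*20) + 7 = 11*(10 - 20) + 7 = 11*(-10) + 7 = -110 + 7 = -103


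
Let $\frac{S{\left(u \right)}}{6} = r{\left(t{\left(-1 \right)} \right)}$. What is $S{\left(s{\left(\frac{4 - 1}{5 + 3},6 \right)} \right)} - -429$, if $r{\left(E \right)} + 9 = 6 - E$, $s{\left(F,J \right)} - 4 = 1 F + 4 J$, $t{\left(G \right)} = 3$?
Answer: $393$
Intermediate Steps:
$s{\left(F,J \right)} = 4 + F + 4 J$ ($s{\left(F,J \right)} = 4 + \left(1 F + 4 J\right) = 4 + \left(F + 4 J\right) = 4 + F + 4 J$)
$r{\left(E \right)} = -3 - E$ ($r{\left(E \right)} = -9 - \left(-6 + E\right) = -3 - E$)
$S{\left(u \right)} = -36$ ($S{\left(u \right)} = 6 \left(-3 - 3\right) = 6 \left(-6\right) = -36$)
$S{\left(s{\left(\frac{4 - 1}{5 + 3},6 \right)} \right)} - -429 = -36 - -429 = -36 + 429 = 393$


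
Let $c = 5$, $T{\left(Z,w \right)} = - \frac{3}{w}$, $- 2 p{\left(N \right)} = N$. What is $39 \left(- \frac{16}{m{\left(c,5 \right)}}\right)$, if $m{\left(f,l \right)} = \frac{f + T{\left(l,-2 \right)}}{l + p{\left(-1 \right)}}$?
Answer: $-528$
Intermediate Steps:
$p{\left(N \right)} = - \frac{N}{2}$
$m{\left(f,l \right)} = \frac{\frac{3}{2} + f}{\frac{1}{2} + l}$ ($m{\left(f,l \right)} = \frac{f - \frac{3}{-2}}{l - - \frac{1}{2}} = \frac{f - - \frac{3}{2}}{l + \frac{1}{2}} = \frac{f + \frac{3}{2}}{\frac{1}{2} + l} = \frac{\frac{3}{2} + f}{\frac{1}{2} + l}$)
$39 \left(- \frac{16}{m{\left(c,5 \right)}}\right) = 39 \left(- \frac{16}{\frac{1}{1 + 2 \cdot 5} \left(3 + 2 \cdot 5\right)}\right) = 39 \left(- \frac{16}{\frac{1}{1 + 10} \left(3 + 10\right)}\right) = 39 \left(- \frac{16}{\frac{1}{11} \cdot 13}\right) = 39 \left(- \frac{16}{\frac{13}{11}}\right) = 39 \left(\left(-16\right) \frac{11}{13}\right) = 39 \left(- \frac{176}{13}\right) = -528$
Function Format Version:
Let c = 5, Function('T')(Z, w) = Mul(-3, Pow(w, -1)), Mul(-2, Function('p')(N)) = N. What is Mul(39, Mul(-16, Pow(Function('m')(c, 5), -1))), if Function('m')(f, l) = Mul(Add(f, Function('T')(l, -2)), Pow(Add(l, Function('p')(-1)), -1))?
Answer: -528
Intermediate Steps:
Function('p')(N) = Mul(Rational(-1, 2), N)
Function('m')(f, l) = Mul(Pow(Add(Rational(1, 2), l), -1), Add(Rational(3, 2), f)) (Function('m')(f, l) = Mul(Add(f, Mul(-3, Pow(-2, -1))), Pow(Add(l, Mul(Rational(-1, 2), -1)), -1)) = Mul(Add(f, Mul(-3, Rational(-1, 2))), Pow(Add(l, Rational(1, 2)), -1)) = Mul(Add(f, Rational(3, 2)), Pow(Add(Rational(1, 2), l), -1)) = Mul(Add(Rational(3, 2), f), Pow(Add(Rational(1, 2), l), -1)) = Mul(Pow(Add(Rational(1, 2), l), -1), Add(Rational(3, 2), f)))
Mul(39, Mul(-16, Pow(Function('m')(c, 5), -1))) = Mul(39, Mul(-16, Pow(Mul(Pow(Add(1, Mul(2, 5)), -1), Add(3, Mul(2, 5))), -1))) = Mul(39, Mul(-16, Pow(Mul(Pow(Add(1, 10), -1), Add(3, 10)), -1))) = Mul(39, Mul(-16, Pow(Mul(Pow(11, -1), 13), -1))) = Mul(39, Mul(-16, Pow(Mul(Rational(1, 11), 13), -1))) = Mul(39, Mul(-16, Pow(Rational(13, 11), -1))) = Mul(39, Mul(-16, Rational(11, 13))) = Mul(39, Rational(-176, 13)) = -528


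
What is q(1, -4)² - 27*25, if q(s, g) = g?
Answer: -659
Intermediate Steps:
q(1, -4)² - 27*25 = (-4)² - 27*25 = 16 - 675 = -659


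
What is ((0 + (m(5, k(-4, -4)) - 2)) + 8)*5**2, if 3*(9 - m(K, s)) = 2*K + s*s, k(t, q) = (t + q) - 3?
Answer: -2150/3 ≈ -716.67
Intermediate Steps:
k(t, q) = -3 + q + t (k(t, q) = (q + t) - 3 = -3 + q + t)
m(K, s) = 9 - 2*K/3 - s**2/3 (m(K, s) = 9 - (2*K + s*s)/3 = 9 - (2*K + s**2)/3 = 9 - (s**2 + 2*K)/3 = 9 + (-2*K/3 - s**2/3) = 9 - 2*K/3 - s**2/3)
((0 + (m(5, k(-4, -4)) - 2)) + 8)*5**2 = ((0 + ((9 - 2/3*5 - (-3 - 4 - 4)**2/3) - 2)) + 8)*5**2 = ((0 + ((9 - 10/3 - 1/3*(-11)**2) - 2)) + 8)*25 = ((0 + ((9 - 10/3 - 1/3*121) - 2)) + 8)*25 = ((0 + ((9 - 10/3 - 121/3) - 2)) + 8)*25 = ((0 + (-104/3 - 2)) + 8)*25 = ((0 - 110/3) + 8)*25 = (-110/3 + 8)*25 = -86/3*25 = -2150/3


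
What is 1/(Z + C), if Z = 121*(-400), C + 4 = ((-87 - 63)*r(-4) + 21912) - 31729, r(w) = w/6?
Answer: -1/58121 ≈ -1.7205e-5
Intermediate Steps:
r(w) = w/6 (r(w) = w*(1/6) = w/6)
C = -9721 (C = -4 + (((-87 - 63)*((1/6)*(-4)) + 21912) - 31729) = -4 + ((-150*(-2/3) + 21912) - 31729) = -4 + ((100 + 21912) - 31729) = -4 + (22012 - 31729) = -4 - 9717 = -9721)
Z = -48400
1/(Z + C) = 1/(-48400 - 9721) = 1/(-58121) = -1/58121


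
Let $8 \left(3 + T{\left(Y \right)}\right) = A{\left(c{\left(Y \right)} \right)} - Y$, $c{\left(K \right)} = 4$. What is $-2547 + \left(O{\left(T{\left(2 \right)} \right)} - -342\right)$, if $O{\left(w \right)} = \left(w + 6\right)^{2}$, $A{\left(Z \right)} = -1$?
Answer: $- \frac{140679}{64} \approx -2198.1$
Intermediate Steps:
$T{\left(Y \right)} = - \frac{25}{8} - \frac{Y}{8}$ ($T{\left(Y \right)} = -3 + \frac{-1 - Y}{8} = -3 - \left(\frac{1}{8} + \frac{Y}{8}\right) = - \frac{25}{8} - \frac{Y}{8}$)
$O{\left(w \right)} = \left(6 + w\right)^{2}$
$-2547 + \left(O{\left(T{\left(2 \right)} \right)} - -342\right) = -2547 + \left(\left(6 - \frac{27}{8}\right)^{2} - -342\right) = -2547 + \left(\left(6 - \frac{27}{8}\right)^{2} + 342\right) = -2547 + \left(\left(\frac{21}{8}\right)^{2} + 342\right) = -2547 + \left(\frac{441}{64} + 342\right) = -2547 + \frac{22329}{64} = - \frac{140679}{64}$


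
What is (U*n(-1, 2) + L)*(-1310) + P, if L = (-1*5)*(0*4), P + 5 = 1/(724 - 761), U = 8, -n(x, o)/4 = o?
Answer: 3101894/37 ≈ 83835.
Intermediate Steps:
n(x, o) = -4*o
P = -186/37 (P = -5 + 1/(724 - 761) = -5 + 1/(-37) = -5 - 1/37 = -186/37 ≈ -5.0270)
L = 0 (L = -5*0 = 0)
(U*n(-1, 2) + L)*(-1310) + P = (8*(-4*2) + 0)*(-1310) - 186/37 = (8*(-8) + 0)*(-1310) - 186/37 = (-64 + 0)*(-1310) - 186/37 = -64*(-1310) - 186/37 = 83840 - 186/37 = 3101894/37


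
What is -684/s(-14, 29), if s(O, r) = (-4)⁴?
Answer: -171/64 ≈ -2.6719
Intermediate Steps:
s(O, r) = 256
-684/s(-14, 29) = -684/256 = -684*1/256 = -171/64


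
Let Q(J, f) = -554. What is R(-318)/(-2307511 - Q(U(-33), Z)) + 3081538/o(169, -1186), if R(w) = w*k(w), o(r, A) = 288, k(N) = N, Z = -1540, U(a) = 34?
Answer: 3554473268077/332201808 ≈ 10700.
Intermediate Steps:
R(w) = w² (R(w) = w*w = w²)
R(-318)/(-2307511 - Q(U(-33), Z)) + 3081538/o(169, -1186) = (-318)²/(-2307511 - 1*(-554)) + 3081538/288 = 101124/(-2307511 + 554) + 3081538*(1/288) = 101124/(-2306957) + 1540769/144 = 101124*(-1/2306957) + 1540769/144 = -101124/2306957 + 1540769/144 = 3554473268077/332201808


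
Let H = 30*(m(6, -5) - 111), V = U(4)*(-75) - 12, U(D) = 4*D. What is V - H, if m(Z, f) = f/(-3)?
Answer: 2068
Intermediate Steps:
m(Z, f) = -f/3 (m(Z, f) = f*(-1/3) = -f/3)
V = -1212 (V = (4*4)*(-75) - 12 = 16*(-75) - 12 = -1200 - 12 = -1212)
H = -3280 (H = 30*(-1/3*(-5) - 111) = 30*(5/3 - 111) = 30*(-328/3) = -3280)
V - H = -1212 - 1*(-3280) = -1212 + 3280 = 2068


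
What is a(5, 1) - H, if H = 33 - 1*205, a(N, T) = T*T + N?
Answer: 178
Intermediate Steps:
a(N, T) = N + T² (a(N, T) = T² + N = N + T²)
H = -172 (H = 33 - 205 = -172)
a(5, 1) - H = (5 + 1²) - 1*(-172) = (5 + 1) + 172 = 6 + 172 = 178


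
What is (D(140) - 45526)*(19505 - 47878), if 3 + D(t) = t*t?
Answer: 735683517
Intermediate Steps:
D(t) = -3 + t**2 (D(t) = -3 + t*t = -3 + t**2)
(D(140) - 45526)*(19505 - 47878) = ((-3 + 140**2) - 45526)*(19505 - 47878) = ((-3 + 19600) - 45526)*(-28373) = (19597 - 45526)*(-28373) = -25929*(-28373) = 735683517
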